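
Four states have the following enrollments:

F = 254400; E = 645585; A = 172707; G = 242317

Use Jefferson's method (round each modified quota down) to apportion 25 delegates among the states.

Standard divisor 1315009/25 ≈ 52600.36; standard quotas: F 4.836, E 12.273, A 3.283, G 4.607.
Rounding down gives 4, 12, 3, 4 = 23 seats, so the divisor must be adjusted.
With modified divisor 49100: modified quotas F 5.181, E 13.148, A 3.517, G 4.935.
Rounding down: F 5, E 13, A 3, G 4 (total 25).

F 5, E 13, A 3, G 4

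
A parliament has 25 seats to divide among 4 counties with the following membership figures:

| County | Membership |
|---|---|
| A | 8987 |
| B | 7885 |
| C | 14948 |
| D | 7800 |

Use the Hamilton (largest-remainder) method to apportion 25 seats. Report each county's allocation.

Total 39620; standard divisor 39620/25 ≈ 1584.8.
Standard quotas: A 5.6707, B 4.9754, C 9.4321, D 4.9218.
Lower quotas: A 5, B 4, C 9, D 4 (sum 22, leaving 3 seats).
Remainders in descending order: B 0.9754, D 0.9218, A 0.6707, C 0.4321.
Largest remainders: B, D, A receive the extra seats.

A 6, B 5, C 9, D 5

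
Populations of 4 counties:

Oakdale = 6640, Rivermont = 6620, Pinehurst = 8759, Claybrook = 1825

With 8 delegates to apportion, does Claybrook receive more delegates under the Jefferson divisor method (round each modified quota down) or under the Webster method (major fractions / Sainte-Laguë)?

Webster

Jefferson: Oakdale 3, Rivermont 2, Pinehurst 3, Claybrook 0.
Webster: Oakdale 2, Rivermont 2, Pinehurst 3, Claybrook 1.
Claybrook gets 0 under Jefferson and 1 under Webster.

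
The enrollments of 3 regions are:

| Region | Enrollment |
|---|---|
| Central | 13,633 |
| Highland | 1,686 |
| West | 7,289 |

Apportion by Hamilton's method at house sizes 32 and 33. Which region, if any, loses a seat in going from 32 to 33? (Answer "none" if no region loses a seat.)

At 32 seats: Central 19, Highland 3, West 10.
At 33 seats: Central 20, Highland 2, West 11.
Highland drops from 3 to 2.

Highland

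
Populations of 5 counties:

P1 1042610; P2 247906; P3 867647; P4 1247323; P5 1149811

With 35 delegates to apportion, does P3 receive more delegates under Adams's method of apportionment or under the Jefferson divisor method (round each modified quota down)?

Adams: P1 8, P2 2, P3 7, P4 9, P5 9.
Jefferson: P1 8, P2 2, P3 6, P4 10, P5 9.
P3 gets 7 under Adams and 6 under Jefferson.

Adams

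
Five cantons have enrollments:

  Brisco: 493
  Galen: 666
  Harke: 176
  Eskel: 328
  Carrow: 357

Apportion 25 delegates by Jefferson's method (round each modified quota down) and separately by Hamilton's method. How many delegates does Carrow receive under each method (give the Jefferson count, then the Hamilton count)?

Jefferson: Brisco 6, Galen 9, Harke 2, Eskel 4, Carrow 4.
Hamilton: Brisco 6, Galen 8, Harke 2, Eskel 4, Carrow 5.
Carrow gets 4 under Jefferson and 5 under Hamilton.

4 and 5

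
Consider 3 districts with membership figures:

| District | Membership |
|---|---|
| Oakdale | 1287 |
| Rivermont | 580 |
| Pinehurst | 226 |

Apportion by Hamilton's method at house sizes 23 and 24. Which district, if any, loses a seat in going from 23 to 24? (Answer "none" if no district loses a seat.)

Pinehurst

At 23 seats: Oakdale 14, Rivermont 6, Pinehurst 3.
At 24 seats: Oakdale 15, Rivermont 7, Pinehurst 2.
Pinehurst drops from 3 to 2.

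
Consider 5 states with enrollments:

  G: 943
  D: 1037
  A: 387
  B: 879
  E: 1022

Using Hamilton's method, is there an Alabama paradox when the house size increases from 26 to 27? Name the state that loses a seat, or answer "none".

At 26 seats: G 6, D 6, A 3, B 5, E 6.
At 27 seats: G 6, D 7, A 2, B 6, E 6.
A drops from 3 to 2.

A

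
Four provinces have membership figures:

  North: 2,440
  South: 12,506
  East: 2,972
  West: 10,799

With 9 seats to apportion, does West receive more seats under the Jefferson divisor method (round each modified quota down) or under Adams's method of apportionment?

Jefferson: North 0, South 4, East 1, West 4.
Adams: North 1, South 4, East 1, West 3.
West gets 4 under Jefferson and 3 under Adams.

Jefferson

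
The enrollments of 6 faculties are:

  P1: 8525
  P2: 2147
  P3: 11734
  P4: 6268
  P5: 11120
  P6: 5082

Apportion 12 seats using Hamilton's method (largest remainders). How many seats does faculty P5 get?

Total 44876; standard divisor 44876/12 ≈ 3739.667.
Standard quotas: P1 2.2796, P2 0.5741, P3 3.1377, P4 1.6761, P5 2.9735, P6 1.3589.
Lower quotas: P1 2, P2 0, P3 3, P4 1, P5 2, P6 1 (sum 9, leaving 3 seats).
Remainders in descending order: P5 0.9735, P4 0.6761, P2 0.5741, P6 0.3589, P1 0.2796, P3 0.1377.
Largest remainders: P5, P4, P2 receive the extra seats.
P5 receives 3.

3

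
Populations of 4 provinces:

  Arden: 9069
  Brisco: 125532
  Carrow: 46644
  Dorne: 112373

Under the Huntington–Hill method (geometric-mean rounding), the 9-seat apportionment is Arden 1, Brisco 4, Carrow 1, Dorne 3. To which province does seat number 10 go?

Carrow

Priority for the next seat is population ÷ (√(s·(s+1))).
Priorities: Arden 6412.751, Brisco 28069.809, Carrow 32982.289, Dorne 32439.291.
Highest priority: Carrow.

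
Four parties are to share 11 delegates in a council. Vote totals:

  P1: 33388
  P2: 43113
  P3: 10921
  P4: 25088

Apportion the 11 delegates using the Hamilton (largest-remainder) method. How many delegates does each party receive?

P1 3, P2 4, P3 1, P4 3

The standard divisor is 112510/11 ≈ 10228.182.
Standard quotas: P1 3.2643, P2 4.2151, P3 1.0677, P4 2.4528.
Lower quotas: P1 3, P2 4, P3 1, P4 2 (sum 10, leaving 1 seat).
Remainders in descending order: P4 0.4528, P1 0.2643, P2 0.2151, P3 0.0677.
Largest remainder: P4 receives the extra seat.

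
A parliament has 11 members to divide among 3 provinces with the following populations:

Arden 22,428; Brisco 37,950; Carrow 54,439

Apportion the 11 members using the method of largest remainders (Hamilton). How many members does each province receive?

Arden 2; Brisco 4; Carrow 5

Total 114817; standard divisor 114817/11 ≈ 10437.909.
Standard quotas: Arden 2.1487, Brisco 3.6358, Carrow 5.2155.
Lower quotas: Arden 2, Brisco 3, Carrow 5 (sum 10, leaving 1 seat).
Remainders in descending order: Brisco 0.6358, Carrow 0.2155, Arden 0.1487.
Largest remainder: Brisco receives the extra seat.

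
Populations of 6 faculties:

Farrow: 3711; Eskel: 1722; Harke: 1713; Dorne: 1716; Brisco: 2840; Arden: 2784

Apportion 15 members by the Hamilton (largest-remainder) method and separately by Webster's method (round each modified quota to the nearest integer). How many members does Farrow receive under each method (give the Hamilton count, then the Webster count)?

Hamilton: Farrow 4, Eskel 2, Harke 1, Dorne 2, Brisco 3, Arden 3.
Webster: Farrow 3, Eskel 2, Harke 2, Dorne 2, Brisco 3, Arden 3.
Farrow gets 4 under Hamilton and 3 under Webster.

4 and 3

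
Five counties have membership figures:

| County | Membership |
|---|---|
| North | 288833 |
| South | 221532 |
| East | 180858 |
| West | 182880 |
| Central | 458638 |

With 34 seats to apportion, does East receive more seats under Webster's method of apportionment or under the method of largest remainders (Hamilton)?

Webster

Webster: North 7, South 6, East 5, West 5, Central 11.
Hamilton: North 7, South 6, East 4, West 5, Central 12.
East gets 5 under Webster and 4 under Hamilton.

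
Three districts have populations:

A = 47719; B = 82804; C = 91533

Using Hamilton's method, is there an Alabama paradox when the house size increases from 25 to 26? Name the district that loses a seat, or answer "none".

A

At 25 seats: A 6, B 9, C 10.
At 26 seats: A 5, B 10, C 11.
A drops from 6 to 5.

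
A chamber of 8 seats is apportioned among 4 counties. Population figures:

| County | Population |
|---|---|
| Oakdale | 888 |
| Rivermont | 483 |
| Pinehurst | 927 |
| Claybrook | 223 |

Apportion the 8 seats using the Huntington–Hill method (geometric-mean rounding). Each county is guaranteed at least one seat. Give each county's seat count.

Oakdale 3, Rivermont 1, Pinehurst 3, Claybrook 1

With divisor 352: modified quotas Oakdale 2.523, Rivermont 1.372, Pinehurst 2.634, Claybrook 0.634.
Geometric-mean thresholds: Oakdale √(2·3)=2.449, Rivermont √(1·2)=1.414, Pinehurst √(2·3)=2.449, Claybrook (min 1).
Each quota rounded against its threshold gives Oakdale 3, Rivermont 1, Pinehurst 3, Claybrook 1 (total 8).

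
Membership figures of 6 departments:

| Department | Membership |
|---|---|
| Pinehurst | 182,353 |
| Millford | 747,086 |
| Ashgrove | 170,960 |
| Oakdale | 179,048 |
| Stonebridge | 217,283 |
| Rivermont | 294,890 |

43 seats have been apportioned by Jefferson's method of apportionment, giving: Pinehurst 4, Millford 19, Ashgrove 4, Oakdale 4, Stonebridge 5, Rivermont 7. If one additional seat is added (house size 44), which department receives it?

Priority for the next seat is population ÷ (current seats + 1).
Priorities: Pinehurst 36470.600, Millford 37354.300, Ashgrove 34192.000, Oakdale 35809.600, Stonebridge 36213.833, Rivermont 36861.250.
Highest priority: Millford.

Millford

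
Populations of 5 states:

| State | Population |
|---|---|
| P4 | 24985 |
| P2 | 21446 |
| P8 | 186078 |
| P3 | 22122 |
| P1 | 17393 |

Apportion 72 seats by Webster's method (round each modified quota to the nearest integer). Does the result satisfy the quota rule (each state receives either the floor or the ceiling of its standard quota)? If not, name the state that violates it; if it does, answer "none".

Standard quotas: P4 6.613, P2 5.676, P8 49.252, P3 5.855, P1 4.604.
Webster allocation: P4 7, P2 6, P8 48, P3 6, P1 5.
P8 has quota 49.252 (lower 49, upper 50) but receives 48 — outside the quota interval.

P8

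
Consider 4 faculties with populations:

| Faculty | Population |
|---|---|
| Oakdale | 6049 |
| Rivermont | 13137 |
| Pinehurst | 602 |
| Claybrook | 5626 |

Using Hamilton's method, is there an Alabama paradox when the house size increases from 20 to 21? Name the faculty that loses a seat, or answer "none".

At 20 seats: Oakdale 5, Rivermont 10, Pinehurst 1, Claybrook 4.
At 21 seats: Oakdale 5, Rivermont 11, Pinehurst 0, Claybrook 5.
Pinehurst drops from 1 to 0.

Pinehurst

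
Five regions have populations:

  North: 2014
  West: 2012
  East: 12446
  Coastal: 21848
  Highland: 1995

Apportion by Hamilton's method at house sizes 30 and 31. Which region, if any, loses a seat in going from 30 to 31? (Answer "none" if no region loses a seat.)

West

At 30 seats: North 2, West 2, East 9, Coastal 16, Highland 1.
At 31 seats: North 2, West 1, East 10, Coastal 17, Highland 1.
West drops from 2 to 1.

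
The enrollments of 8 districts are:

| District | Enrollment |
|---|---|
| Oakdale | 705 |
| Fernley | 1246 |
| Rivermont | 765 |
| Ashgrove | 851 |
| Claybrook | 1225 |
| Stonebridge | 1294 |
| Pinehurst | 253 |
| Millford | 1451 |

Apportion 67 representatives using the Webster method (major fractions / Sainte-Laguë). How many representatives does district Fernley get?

Standard divisor 7790/67 ≈ 116.269; standard quotas: Oakdale 6.064, Fernley 10.717, Rivermont 6.580, Ashgrove 7.319, Claybrook 10.536, Stonebridge 11.129, Pinehurst 2.176, Millford 12.480.
Rounding to the nearest integer gives Oakdale 6, Fernley 11, Rivermont 7, Ashgrove 7, Claybrook 11, Stonebridge 11, Pinehurst 2, Millford 12 — total 67, matching the house size, so no adjustment is needed.
Fernley receives 11.

11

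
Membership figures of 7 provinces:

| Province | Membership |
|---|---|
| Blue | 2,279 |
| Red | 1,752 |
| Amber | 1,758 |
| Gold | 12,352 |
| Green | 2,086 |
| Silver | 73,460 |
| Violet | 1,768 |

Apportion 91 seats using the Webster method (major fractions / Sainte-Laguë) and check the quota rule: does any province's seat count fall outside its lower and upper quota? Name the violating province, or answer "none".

Silver

Standard quotas: Blue 2.173, Red 1.670, Amber 1.676, Gold 11.776, Green 1.989, Silver 70.032, Violet 1.685.
Webster allocation: Blue 2, Red 2, Amber 2, Gold 12, Green 2, Silver 69, Violet 2.
Silver has quota 70.032 (lower 70, upper 71) but receives 69 — outside the quota interval.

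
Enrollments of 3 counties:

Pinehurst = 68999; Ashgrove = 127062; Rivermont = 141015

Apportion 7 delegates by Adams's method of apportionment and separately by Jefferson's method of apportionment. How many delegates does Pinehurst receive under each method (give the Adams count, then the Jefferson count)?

Adams: Pinehurst 2, Ashgrove 2, Rivermont 3.
Jefferson: Pinehurst 1, Ashgrove 3, Rivermont 3.
Pinehurst gets 2 under Adams and 1 under Jefferson.

2 and 1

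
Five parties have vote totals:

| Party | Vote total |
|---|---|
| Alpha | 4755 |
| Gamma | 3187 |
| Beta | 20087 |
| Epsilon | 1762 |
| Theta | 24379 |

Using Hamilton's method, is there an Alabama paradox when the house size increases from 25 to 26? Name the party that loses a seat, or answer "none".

Gamma

At 25 seats: Alpha 2, Gamma 2, Beta 9, Epsilon 1, Theta 11.
At 26 seats: Alpha 2, Gamma 1, Beta 10, Epsilon 1, Theta 12.
Gamma drops from 2 to 1.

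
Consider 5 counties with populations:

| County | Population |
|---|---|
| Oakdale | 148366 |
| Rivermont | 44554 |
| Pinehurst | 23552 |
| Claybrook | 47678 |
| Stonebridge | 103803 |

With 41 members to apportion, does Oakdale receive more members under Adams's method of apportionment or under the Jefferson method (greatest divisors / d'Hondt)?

Jefferson

Adams: Oakdale 16, Rivermont 5, Pinehurst 3, Claybrook 6, Stonebridge 11.
Jefferson: Oakdale 17, Rivermont 5, Pinehurst 2, Claybrook 5, Stonebridge 12.
Oakdale gets 16 under Adams and 17 under Jefferson.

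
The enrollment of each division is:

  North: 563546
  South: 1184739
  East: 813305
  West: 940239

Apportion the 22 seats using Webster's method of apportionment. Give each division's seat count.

Standard divisor 3501829/22 ≈ 159174.045; standard quotas: North 3.540, South 7.443, East 5.110, West 5.907.
Rounding to the nearest integer gives North 4, South 7, East 5, West 6 — total 22, matching the house size, so no adjustment is needed.

North=4, South=7, East=5, West=6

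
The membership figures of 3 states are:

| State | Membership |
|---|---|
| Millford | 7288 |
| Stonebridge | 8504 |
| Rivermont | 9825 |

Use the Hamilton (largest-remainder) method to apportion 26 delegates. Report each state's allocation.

Standard divisor: 25617 ÷ 26 ≈ 985.269.
Standard quotas: Millford 7.3970, Stonebridge 8.6311, Rivermont 9.9719.
Lower quotas: Millford 7, Stonebridge 8, Rivermont 9 (sum 24, leaving 2 seats).
Remainders in descending order: Rivermont 0.9719, Stonebridge 0.6311, Millford 0.3970.
The surplus seats go to Rivermont, Stonebridge.

Millford 7; Stonebridge 9; Rivermont 10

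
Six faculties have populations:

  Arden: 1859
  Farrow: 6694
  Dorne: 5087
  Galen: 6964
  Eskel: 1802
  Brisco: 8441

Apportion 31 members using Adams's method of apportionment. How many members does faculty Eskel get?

2

Standard divisor 30847/31 ≈ 995.065; standard quotas: Arden 1.868, Farrow 6.727, Dorne 5.112, Galen 6.999, Eskel 1.811, Brisco 8.483.
Rounding up gives 2, 7, 6, 7, 2, 9 = 33 seats, so the divisor must be adjusted.
With modified divisor 1100: modified quotas Arden 1.690, Farrow 6.085, Dorne 4.625, Galen 6.331, Eskel 1.638, Brisco 7.674.
Rounding up: Arden 2, Farrow 7, Dorne 5, Galen 7, Eskel 2, Brisco 8 (total 31).
Eskel receives 2.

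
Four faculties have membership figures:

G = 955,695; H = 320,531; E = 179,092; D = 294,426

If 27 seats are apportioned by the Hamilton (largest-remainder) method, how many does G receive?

15

Standard divisor: 1749744 ÷ 27 ≈ 64805.333.
Standard quotas: G 14.7472, H 4.9461, E 2.7635, D 4.5432.
Lower quotas: G 14, H 4, E 2, D 4 (sum 24, leaving 3 seats).
Remainders in descending order: H 0.9461, E 0.7635, G 0.7472, D 0.5432.
The surplus seats go to H, E, G.
G receives 15.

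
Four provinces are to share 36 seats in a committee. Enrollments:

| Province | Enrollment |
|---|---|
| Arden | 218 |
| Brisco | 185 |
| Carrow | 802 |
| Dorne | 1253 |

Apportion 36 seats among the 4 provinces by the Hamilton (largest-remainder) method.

Arden 3, Brisco 3, Carrow 12, Dorne 18

Total 2458; standard divisor 2458/36 ≈ 68.278.
Standard quotas: Arden 3.193, Brisco 2.710, Carrow 11.746, Dorne 18.352.
Lower quotas: Arden 3, Brisco 2, Carrow 11, Dorne 18 (sum 34, leaving 2 seats).
Remainders in descending order: Carrow 0.746, Brisco 0.710, Dorne 0.352, Arden 0.193.
Largest remainders: Carrow, Brisco receive the extra seats.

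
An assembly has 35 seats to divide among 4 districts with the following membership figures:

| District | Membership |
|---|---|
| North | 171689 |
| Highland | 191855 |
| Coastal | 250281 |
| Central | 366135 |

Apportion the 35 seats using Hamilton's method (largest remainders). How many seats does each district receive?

Standard divisor: 979960 ÷ 35 ≈ 27998.857.
Standard quotas: North 6.1320, Highland 6.8522, Coastal 8.9390, Central 13.0768.
Lower quotas: North 6, Highland 6, Coastal 8, Central 13 (sum 33, leaving 2 seats).
Remainders in descending order: Coastal 0.9390, Highland 0.8522, North 0.1320, Central 0.0768.
The surplus seats go to Coastal, Highland.

North 6, Highland 7, Coastal 9, Central 13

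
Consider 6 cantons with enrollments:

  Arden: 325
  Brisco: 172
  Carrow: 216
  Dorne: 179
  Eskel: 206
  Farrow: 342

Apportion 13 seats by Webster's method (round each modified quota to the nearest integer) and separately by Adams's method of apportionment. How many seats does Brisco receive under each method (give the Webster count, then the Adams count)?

1 and 2

Webster: Arden 3, Brisco 1, Carrow 2, Dorne 2, Eskel 2, Farrow 3.
Adams: Arden 2, Brisco 2, Carrow 2, Dorne 2, Eskel 2, Farrow 3.
Brisco gets 1 under Webster and 2 under Adams.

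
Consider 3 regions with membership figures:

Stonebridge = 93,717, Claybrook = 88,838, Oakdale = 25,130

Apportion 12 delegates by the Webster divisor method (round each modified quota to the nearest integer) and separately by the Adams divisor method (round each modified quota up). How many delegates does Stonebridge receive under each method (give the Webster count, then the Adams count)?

6 and 5

Webster: Stonebridge 6, Claybrook 5, Oakdale 1.
Adams: Stonebridge 5, Claybrook 5, Oakdale 2.
Stonebridge gets 6 under Webster and 5 under Adams.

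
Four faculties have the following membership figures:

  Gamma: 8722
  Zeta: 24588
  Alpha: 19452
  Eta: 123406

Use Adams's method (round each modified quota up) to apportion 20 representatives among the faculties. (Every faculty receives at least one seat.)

Gamma 1, Zeta 3, Alpha 3, Eta 13

Standard divisor 176168/20 ≈ 8808.4; standard quotas: Gamma 0.990, Zeta 2.791, Alpha 2.208, Eta 14.010.
Rounding up gives 1, 3, 3, 15 = 22 seats, so the divisor must be adjusted.
With modified divisor 9600: modified quotas Gamma 0.909, Zeta 2.561, Alpha 2.026, Eta 12.855.
Rounding up: Gamma 1, Zeta 3, Alpha 3, Eta 13 (total 20).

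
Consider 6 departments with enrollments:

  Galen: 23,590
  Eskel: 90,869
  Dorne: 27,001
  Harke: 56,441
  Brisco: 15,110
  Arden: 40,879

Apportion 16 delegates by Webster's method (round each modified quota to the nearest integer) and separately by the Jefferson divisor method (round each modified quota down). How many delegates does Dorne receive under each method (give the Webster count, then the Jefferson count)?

Webster: Galen 1, Eskel 6, Dorne 2, Harke 3, Brisco 1, Arden 3.
Jefferson: Galen 1, Eskel 6, Dorne 1, Harke 4, Brisco 1, Arden 3.
Dorne gets 2 under Webster and 1 under Jefferson.

2 and 1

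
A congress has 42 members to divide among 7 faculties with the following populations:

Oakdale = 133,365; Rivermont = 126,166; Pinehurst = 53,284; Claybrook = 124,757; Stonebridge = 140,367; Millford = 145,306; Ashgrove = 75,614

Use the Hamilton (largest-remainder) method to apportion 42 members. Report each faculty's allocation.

Oakdale: 7; Rivermont: 7; Pinehurst: 3; Claybrook: 6; Stonebridge: 7; Millford: 8; Ashgrove: 4

The standard divisor is 798859/42 ≈ 19020.452.
Standard quotas: Oakdale 7.0117, Rivermont 6.6332, Pinehurst 2.8014, Claybrook 6.5591, Stonebridge 7.3798, Millford 7.6395, Ashgrove 3.9754.
Lower quotas: Oakdale 7, Rivermont 6, Pinehurst 2, Claybrook 6, Stonebridge 7, Millford 7, Ashgrove 3 (sum 38, leaving 4 seats).
Remainders in descending order: Ashgrove 0.9754, Pinehurst 0.8014, Millford 0.6395, Rivermont 0.6332, Claybrook 0.5591, Stonebridge 0.3798, Oakdale 0.0117.
The surplus seats go to Ashgrove, Pinehurst, Millford, Rivermont.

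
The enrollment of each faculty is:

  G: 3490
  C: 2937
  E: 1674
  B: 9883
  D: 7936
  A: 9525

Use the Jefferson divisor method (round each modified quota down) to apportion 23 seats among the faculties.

G: 2, C: 2, E: 1, B: 7, D: 5, A: 6

Standard divisor 35445/23 ≈ 1541.087; standard quotas: G 2.265, C 1.906, E 1.086, B 6.413, D 5.150, A 6.181.
Rounding down gives 2, 1, 1, 6, 5, 6 = 21 seats, so the divisor must be adjusted.
With modified divisor 1400: modified quotas G 2.493, C 2.098, E 1.196, B 7.059, D 5.669, A 6.804.
Rounding down: G 2, C 2, E 1, B 7, D 5, A 6 (total 23).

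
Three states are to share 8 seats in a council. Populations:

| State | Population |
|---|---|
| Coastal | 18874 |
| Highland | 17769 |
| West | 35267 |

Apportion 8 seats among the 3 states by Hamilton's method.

Coastal 2, Highland 2, West 4

Standard divisor: 71910 ÷ 8 ≈ 8988.75.
Standard quotas: Coastal 2.0997, Highland 1.9768, West 3.9235.
Lower quotas: Coastal 2, Highland 1, West 3 (sum 6, leaving 2 seats).
Remainders in descending order: Highland 0.9768, West 0.9235, Coastal 0.0997.
Largest remainders: Highland, West receive the extra seats.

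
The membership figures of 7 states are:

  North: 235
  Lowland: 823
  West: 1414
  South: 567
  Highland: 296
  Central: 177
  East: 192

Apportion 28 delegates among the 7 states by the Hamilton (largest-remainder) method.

North 2, Lowland 6, West 11, South 4, Highland 2, Central 1, East 2

Standard divisor: 3704 ÷ 28 ≈ 132.286.
Standard quotas: North 1.776, Lowland 6.221, West 10.689, South 4.286, Highland 2.238, Central 1.338, East 1.451.
Lower quotas: North 1, Lowland 6, West 10, South 4, Highland 2, Central 1, East 1 (sum 25, leaving 3 seats).
Remainders in descending order: North 0.776, West 0.689, East 0.451, Central 0.338, South 0.286, Highland 0.238, Lowland 0.221.
Largest remainders: North, West, East receive the extra seats.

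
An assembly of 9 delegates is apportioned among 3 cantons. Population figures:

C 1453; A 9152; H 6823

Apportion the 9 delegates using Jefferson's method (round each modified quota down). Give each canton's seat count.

C: 0, A: 5, H: 4

Standard divisor 17428/9 ≈ 1936.444; standard quotas: C 0.750, A 4.726, H 3.523.
Rounding down gives 0, 4, 3 = 7 seats, so the divisor must be adjusted.
With modified divisor 1600: modified quotas C 0.908, A 5.720, H 4.264.
Rounding down: C 0, A 5, H 4 (total 9).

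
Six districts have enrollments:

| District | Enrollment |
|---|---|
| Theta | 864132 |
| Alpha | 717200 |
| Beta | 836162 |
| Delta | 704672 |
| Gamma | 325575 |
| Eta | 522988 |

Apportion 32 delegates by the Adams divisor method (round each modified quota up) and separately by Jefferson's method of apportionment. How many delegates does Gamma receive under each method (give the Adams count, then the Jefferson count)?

Adams: Theta 7, Alpha 6, Beta 6, Delta 6, Gamma 3, Eta 4.
Jefferson: Theta 7, Alpha 6, Beta 7, Delta 6, Gamma 2, Eta 4.
Gamma gets 3 under Adams and 2 under Jefferson.

3 and 2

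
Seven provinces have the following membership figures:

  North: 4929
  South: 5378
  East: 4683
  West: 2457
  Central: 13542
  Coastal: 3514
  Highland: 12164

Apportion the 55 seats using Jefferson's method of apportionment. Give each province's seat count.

Standard divisor 46667/55 ≈ 848.491; standard quotas: North 5.809, South 6.338, East 5.519, West 2.896, Central 15.960, Coastal 4.141, Highland 14.336.
Rounding down gives 5, 6, 5, 2, 15, 4, 14 = 51 seats, so the divisor must be adjusted.
With modified divisor 800: modified quotas North 6.161, South 6.723, East 5.854, West 3.071, Central 16.927, Coastal 4.393, Highland 15.205.
Rounding down: North 6, South 6, East 5, West 3, Central 16, Coastal 4, Highland 15 (total 55).

North: 6, South: 6, East: 5, West: 3, Central: 16, Coastal: 4, Highland: 15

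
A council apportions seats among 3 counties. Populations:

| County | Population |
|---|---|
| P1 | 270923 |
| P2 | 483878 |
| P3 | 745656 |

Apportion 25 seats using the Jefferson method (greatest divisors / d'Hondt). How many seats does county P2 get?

8

Standard divisor 1500457/25 ≈ 60018.28; standard quotas: P1 4.514, P2 8.062, P3 12.424.
Rounding down gives 4, 8, 12 = 24 seats, so the divisor must be adjusted.
With modified divisor 55800: modified quotas P1 4.855, P2 8.672, P3 13.363.
Rounding down: P1 4, P2 8, P3 13 (total 25).
P2 receives 8.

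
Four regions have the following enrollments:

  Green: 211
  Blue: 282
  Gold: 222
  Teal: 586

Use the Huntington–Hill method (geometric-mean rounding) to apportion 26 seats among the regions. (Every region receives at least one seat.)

With divisor 50: modified quotas Green 4.220, Blue 5.640, Gold 4.440, Teal 11.720.
Geometric-mean thresholds: Green √(4·5)=4.472, Blue √(5·6)=5.477, Gold √(4·5)=4.472, Teal √(11·12)=11.489.
Each quota rounded against its threshold gives Green 4, Blue 6, Gold 4, Teal 12 (total 26).

Green=4, Blue=6, Gold=4, Teal=12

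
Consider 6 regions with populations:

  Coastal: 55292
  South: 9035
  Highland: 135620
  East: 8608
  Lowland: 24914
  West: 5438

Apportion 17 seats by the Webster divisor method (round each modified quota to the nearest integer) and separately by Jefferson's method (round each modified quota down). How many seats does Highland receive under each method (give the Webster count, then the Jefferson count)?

Webster: Coastal 4, South 1, Highland 9, East 1, Lowland 2, West 0.
Jefferson: Coastal 4, South 0, Highland 11, East 0, Lowland 2, West 0.
Highland gets 9 under Webster and 11 under Jefferson.

9 and 11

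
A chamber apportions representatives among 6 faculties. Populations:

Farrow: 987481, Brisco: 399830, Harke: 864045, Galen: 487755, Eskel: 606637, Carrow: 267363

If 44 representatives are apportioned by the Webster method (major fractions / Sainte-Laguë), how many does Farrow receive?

12

Standard divisor 3613111/44 ≈ 82116.159; standard quotas: Farrow 12.025, Brisco 4.869, Harke 10.522, Galen 5.940, Eskel 7.388, Carrow 3.256.
Rounding to the nearest integer gives Farrow 12, Brisco 5, Harke 11, Galen 6, Eskel 7, Carrow 3 — total 44, matching the house size, so no adjustment is needed.
Farrow receives 12.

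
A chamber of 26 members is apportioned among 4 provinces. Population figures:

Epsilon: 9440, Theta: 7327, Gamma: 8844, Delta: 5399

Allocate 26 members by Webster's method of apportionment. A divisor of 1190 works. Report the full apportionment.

With modified divisor 1190: modified quotas Epsilon 7.933, Theta 6.157, Gamma 7.432, Delta 4.537.
Rounding to the nearest integer: Epsilon 8, Theta 6, Gamma 7, Delta 5 (total 26).

Epsilon: 8; Theta: 6; Gamma: 7; Delta: 5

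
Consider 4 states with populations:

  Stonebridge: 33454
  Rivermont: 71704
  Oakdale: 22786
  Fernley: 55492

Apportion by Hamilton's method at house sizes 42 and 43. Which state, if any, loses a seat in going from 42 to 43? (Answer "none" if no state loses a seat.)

none

At 42 seats: Stonebridge 8, Rivermont 16, Oakdale 5, Fernley 13.
At 43 seats: Stonebridge 8, Rivermont 17, Oakdale 5, Fernley 13.
No state's allocation decreased.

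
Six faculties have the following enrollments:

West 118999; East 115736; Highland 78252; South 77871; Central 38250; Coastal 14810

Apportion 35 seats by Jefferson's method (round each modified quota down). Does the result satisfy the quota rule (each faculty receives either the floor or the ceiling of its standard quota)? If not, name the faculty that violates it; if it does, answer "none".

Standard quotas: West 9.382, East 9.125, Highland 6.170, South 6.140, Central 3.016, Coastal 1.168.
Jefferson allocation: West 10, East 9, Highland 6, South 6, Central 3, Coastal 1.
Every allocation lies between the lower and upper quota.

none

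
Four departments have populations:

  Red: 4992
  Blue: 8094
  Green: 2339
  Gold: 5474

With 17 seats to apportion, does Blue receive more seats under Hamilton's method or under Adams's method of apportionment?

Hamilton: Red 4, Blue 7, Green 2, Gold 4.
Adams: Red 4, Blue 6, Green 2, Gold 5.
Blue gets 7 under Hamilton and 6 under Adams.

Hamilton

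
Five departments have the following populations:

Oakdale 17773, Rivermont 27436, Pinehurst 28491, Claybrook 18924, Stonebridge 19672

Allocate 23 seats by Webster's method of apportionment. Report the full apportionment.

Standard divisor 112296/23 ≈ 4882.435; standard quotas: Oakdale 3.640, Rivermont 5.619, Pinehurst 5.835, Claybrook 3.876, Stonebridge 4.029.
Rounding to the nearest integer gives 4, 6, 6, 4, 4 = 24 seats, so the divisor must be adjusted.
With modified divisor 5030: modified quotas Oakdale 3.533, Rivermont 5.454, Pinehurst 5.664, Claybrook 3.762, Stonebridge 3.911.
Rounding to the nearest integer: Oakdale 4, Rivermont 5, Pinehurst 6, Claybrook 4, Stonebridge 4 (total 23).

Oakdale=4, Rivermont=5, Pinehurst=6, Claybrook=4, Stonebridge=4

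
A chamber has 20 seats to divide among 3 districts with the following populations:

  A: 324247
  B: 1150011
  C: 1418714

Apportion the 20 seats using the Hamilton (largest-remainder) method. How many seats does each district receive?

A 2, B 8, C 10

Total 2892972; standard divisor 2892972/20 ≈ 144648.6.
Standard quotas: A 2.2416, B 7.9504, C 9.8080.
Lower quotas: A 2, B 7, C 9 (sum 18, leaving 2 seats).
Remainders in descending order: B 0.9504, C 0.8080, A 0.2416.
The surplus seats go to B, C.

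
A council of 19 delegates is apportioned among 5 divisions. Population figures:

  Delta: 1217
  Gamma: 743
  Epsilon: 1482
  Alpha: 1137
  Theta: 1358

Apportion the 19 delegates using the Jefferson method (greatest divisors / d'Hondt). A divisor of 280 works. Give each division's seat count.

With modified divisor 280: modified quotas Delta 4.346, Gamma 2.654, Epsilon 5.293, Alpha 4.061, Theta 4.850.
Rounding down: Delta 4, Gamma 2, Epsilon 5, Alpha 4, Theta 4 (total 19).

Delta 4, Gamma 2, Epsilon 5, Alpha 4, Theta 4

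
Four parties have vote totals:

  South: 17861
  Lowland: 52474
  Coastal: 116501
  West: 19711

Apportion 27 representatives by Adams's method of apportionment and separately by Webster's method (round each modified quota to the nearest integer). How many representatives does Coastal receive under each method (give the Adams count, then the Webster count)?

14 and 15

Adams: South 3, Lowland 7, Coastal 14, West 3.
Webster: South 2, Lowland 7, Coastal 15, West 3.
Coastal gets 14 under Adams and 15 under Webster.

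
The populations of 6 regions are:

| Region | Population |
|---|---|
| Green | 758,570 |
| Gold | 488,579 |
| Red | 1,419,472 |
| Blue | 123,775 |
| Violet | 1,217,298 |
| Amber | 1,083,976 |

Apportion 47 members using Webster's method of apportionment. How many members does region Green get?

7

Standard divisor 5091670/47 ≈ 108333.404; standard quotas: Green 7.002, Gold 4.510, Red 13.103, Blue 1.143, Violet 11.237, Amber 10.006.
Rounding to the nearest integer gives Green 7, Gold 5, Red 13, Blue 1, Violet 11, Amber 10 — total 47, matching the house size, so no adjustment is needed.
Green receives 7.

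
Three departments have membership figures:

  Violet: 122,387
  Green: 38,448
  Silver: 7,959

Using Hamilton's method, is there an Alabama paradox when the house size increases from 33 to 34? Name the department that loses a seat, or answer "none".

At 33 seats: Violet 24, Green 7, Silver 2.
At 34 seats: Violet 25, Green 8, Silver 1.
Silver drops from 2 to 1.

Silver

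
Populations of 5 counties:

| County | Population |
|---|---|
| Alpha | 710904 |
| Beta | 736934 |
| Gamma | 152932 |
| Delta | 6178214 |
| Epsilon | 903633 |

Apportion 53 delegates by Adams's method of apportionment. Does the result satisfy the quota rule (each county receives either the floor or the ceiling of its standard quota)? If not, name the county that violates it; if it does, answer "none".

Standard quotas: Alpha 4.339, Beta 4.498, Gamma 0.934, Delta 37.713, Epsilon 5.516.
Adams allocation: Alpha 5, Beta 5, Gamma 1, Delta 36, Epsilon 6.
Delta has quota 37.713 (lower 37, upper 38) but receives 36 — outside the quota interval.

Delta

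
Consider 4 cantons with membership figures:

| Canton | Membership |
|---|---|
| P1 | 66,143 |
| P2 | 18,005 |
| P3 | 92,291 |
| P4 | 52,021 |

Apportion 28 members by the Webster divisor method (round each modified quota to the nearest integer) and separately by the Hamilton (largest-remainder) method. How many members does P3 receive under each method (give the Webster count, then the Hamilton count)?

12 and 11

Webster: P1 8, P2 2, P3 12, P4 6.
Hamilton: P1 8, P2 2, P3 11, P4 7.
P3 gets 12 under Webster and 11 under Hamilton.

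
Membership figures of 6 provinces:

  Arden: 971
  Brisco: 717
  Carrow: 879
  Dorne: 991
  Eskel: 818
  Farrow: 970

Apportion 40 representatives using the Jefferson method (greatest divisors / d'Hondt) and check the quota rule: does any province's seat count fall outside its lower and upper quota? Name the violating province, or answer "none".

Standard quotas: Arden 7.265, Brisco 5.365, Carrow 6.577, Dorne 7.415, Eskel 6.120, Farrow 7.258.
Jefferson allocation: Arden 7, Brisco 5, Carrow 7, Dorne 8, Eskel 6, Farrow 7.
Every allocation lies between the lower and upper quota.

none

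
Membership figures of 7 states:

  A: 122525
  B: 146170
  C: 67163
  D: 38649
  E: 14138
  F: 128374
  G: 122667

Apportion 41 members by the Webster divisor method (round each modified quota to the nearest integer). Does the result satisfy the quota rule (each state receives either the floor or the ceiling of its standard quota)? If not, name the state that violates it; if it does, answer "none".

Standard quotas: A 7.853, B 9.369, C 4.305, D 2.477, E 0.906, F 8.228, G 7.862.
Webster allocation: A 8, B 9, C 4, D 3, E 1, F 8, G 8.
Every allocation lies between the lower and upper quota.

none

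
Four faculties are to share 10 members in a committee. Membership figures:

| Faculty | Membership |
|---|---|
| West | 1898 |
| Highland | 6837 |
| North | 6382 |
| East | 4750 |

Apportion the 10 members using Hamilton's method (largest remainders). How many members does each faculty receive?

The standard divisor is 19867/10 ≈ 1986.7.
Standard quotas: West 0.9554, Highland 3.4414, North 3.2124, East 2.3909.
Lower quotas: West 0, Highland 3, North 3, East 2 (sum 8, leaving 2 seats).
Remainders in descending order: West 0.9554, Highland 0.4414, East 0.3909, North 0.2124.
Largest remainders: West, Highland receive the extra seats.

West 1, Highland 4, North 3, East 2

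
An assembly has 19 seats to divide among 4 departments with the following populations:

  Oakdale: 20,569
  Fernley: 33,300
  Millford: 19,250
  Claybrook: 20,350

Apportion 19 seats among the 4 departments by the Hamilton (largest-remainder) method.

Oakdale: 4, Fernley: 7, Millford: 4, Claybrook: 4

Total 93469; standard divisor 93469/19 ≈ 4919.421.
Standard quotas: Oakdale 4.1812, Fernley 6.7691, Millford 3.9131, Claybrook 4.1367.
Lower quotas: Oakdale 4, Fernley 6, Millford 3, Claybrook 4 (sum 17, leaving 2 seats).
Remainders in descending order: Millford 0.9131, Fernley 0.7691, Oakdale 0.1812, Claybrook 0.1367.
Largest remainders: Millford, Fernley receive the extra seats.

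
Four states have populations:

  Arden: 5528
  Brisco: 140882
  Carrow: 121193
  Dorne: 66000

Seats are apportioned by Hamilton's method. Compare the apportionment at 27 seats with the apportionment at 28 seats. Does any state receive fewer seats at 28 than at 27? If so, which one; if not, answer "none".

Arden

At 27 seats: Arden 1, Brisco 11, Carrow 10, Dorne 5.
At 28 seats: Arden 0, Brisco 12, Carrow 10, Dorne 6.
Arden drops from 1 to 0.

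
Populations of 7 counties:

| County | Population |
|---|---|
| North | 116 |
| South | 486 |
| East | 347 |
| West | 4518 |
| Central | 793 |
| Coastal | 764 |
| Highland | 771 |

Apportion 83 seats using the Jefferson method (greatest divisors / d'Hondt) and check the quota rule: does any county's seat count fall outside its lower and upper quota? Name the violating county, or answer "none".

West

Standard quotas: North 1.235, South 5.175, East 3.695, West 48.107, Central 8.444, Coastal 8.135, Highland 8.209.
Jefferson allocation: North 1, South 5, East 3, West 50, Central 8, Coastal 8, Highland 8.
West has quota 48.107 (lower 48, upper 49) but receives 50 — outside the quota interval.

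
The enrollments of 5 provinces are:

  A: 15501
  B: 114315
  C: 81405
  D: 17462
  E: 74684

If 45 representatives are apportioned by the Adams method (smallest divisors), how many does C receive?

12

Standard divisor 303367/45 ≈ 6741.489; standard quotas: A 2.299, B 16.957, C 12.075, D 2.590, E 11.078.
Rounding up gives 3, 17, 13, 3, 12 = 48 seats, so the divisor must be adjusted.
With modified divisor 7300: modified quotas A 2.123, B 15.660, C 11.151, D 2.392, E 10.231.
Rounding up: A 3, B 16, C 12, D 3, E 11 (total 45).
C receives 12.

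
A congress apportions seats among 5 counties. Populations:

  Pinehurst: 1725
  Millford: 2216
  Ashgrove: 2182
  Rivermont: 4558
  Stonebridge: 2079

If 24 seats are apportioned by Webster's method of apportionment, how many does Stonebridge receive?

Standard divisor 12760/24 ≈ 531.667; standard quotas: Pinehurst 3.245, Millford 4.168, Ashgrove 4.104, Rivermont 8.573, Stonebridge 3.910.
Rounding to the nearest integer gives Pinehurst 3, Millford 4, Ashgrove 4, Rivermont 9, Stonebridge 4 — total 24, matching the house size, so no adjustment is needed.
Stonebridge receives 4.

4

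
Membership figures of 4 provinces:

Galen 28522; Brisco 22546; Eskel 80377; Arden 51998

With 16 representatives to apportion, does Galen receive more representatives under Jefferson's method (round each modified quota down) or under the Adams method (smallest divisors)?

Jefferson: Galen 2, Brisco 2, Eskel 7, Arden 5.
Adams: Galen 3, Brisco 2, Eskel 7, Arden 4.
Galen gets 2 under Jefferson and 3 under Adams.

Adams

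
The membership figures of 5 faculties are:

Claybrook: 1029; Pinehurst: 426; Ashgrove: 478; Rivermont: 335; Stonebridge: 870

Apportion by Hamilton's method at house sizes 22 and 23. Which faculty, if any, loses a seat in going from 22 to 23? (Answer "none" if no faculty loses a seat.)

none

At 22 seats: Claybrook 7, Pinehurst 3, Ashgrove 4, Rivermont 2, Stonebridge 6.
At 23 seats: Claybrook 8, Pinehurst 3, Ashgrove 4, Rivermont 2, Stonebridge 6.
No faculty's allocation decreased.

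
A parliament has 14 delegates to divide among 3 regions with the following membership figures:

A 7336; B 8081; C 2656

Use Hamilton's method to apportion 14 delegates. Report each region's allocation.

Standard divisor: 18073 ÷ 14 ≈ 1290.929.
Standard quotas: A 5.6827, B 6.2598, C 2.0574.
Lower quotas: A 5, B 6, C 2 (sum 13, leaving 1 seat).
Remainders in descending order: A 0.6827, B 0.2598, C 0.0574.
The surplus seat goes to A.

A=6, B=6, C=2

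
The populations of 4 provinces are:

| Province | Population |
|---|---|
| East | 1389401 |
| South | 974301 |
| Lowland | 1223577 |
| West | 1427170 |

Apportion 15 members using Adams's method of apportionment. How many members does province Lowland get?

Standard divisor 5014449/15 ≈ 334296.6; standard quotas: East 4.156, South 2.914, Lowland 3.660, West 4.269.
Rounding up gives 5, 3, 4, 5 = 17 seats, so the divisor must be adjusted.
With modified divisor 382300: modified quotas East 3.634, South 2.549, Lowland 3.201, West 3.733.
Rounding up: East 4, South 3, Lowland 4, West 4 (total 15).
Lowland receives 4.

4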